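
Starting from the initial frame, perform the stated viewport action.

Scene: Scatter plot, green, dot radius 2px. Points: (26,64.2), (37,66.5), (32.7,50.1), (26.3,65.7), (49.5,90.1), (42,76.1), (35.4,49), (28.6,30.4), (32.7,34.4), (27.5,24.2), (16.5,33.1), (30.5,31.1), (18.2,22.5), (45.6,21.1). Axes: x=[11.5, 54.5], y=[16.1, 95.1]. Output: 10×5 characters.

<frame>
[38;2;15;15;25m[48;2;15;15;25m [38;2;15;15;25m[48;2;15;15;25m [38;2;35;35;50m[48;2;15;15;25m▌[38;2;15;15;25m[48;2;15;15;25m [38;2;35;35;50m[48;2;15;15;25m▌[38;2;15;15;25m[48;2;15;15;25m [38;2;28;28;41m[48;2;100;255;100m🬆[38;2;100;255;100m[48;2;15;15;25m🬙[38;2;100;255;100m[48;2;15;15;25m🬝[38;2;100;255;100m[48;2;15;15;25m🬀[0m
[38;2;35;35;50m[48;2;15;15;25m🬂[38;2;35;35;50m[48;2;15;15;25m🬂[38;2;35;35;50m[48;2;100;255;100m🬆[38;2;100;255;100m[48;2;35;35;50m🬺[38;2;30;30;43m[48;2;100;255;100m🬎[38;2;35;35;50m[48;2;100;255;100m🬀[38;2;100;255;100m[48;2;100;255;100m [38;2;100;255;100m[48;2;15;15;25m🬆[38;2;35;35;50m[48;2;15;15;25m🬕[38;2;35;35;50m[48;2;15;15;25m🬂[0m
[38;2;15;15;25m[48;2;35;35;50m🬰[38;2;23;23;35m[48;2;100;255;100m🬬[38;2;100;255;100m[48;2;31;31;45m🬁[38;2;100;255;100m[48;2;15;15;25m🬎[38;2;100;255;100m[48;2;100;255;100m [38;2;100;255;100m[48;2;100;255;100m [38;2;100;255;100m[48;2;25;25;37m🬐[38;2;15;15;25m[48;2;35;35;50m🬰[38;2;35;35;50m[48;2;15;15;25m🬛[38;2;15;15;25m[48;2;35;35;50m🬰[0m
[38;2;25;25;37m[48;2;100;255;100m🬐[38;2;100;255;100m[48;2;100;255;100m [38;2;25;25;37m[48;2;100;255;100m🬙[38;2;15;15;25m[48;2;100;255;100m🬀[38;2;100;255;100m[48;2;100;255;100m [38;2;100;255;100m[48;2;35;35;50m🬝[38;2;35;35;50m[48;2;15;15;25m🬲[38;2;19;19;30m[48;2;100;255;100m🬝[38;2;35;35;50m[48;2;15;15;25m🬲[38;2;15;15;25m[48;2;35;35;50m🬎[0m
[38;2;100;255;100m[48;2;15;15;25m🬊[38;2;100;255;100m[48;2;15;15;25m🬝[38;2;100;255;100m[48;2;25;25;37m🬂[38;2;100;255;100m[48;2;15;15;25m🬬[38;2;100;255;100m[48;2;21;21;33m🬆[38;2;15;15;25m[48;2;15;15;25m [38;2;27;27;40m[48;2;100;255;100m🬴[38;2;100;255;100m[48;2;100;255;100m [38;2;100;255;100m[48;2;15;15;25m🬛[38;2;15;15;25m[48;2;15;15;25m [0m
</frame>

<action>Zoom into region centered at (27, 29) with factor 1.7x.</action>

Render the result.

<frame>
[38;2;15;15;25m[48;2;15;15;25m [38;2;15;15;25m[48;2;15;15;25m [38;2;35;35;50m[48;2;15;15;25m▌[38;2;15;15;25m[48;2;15;15;25m [38;2;35;35;50m[48;2;15;15;25m▌[38;2;15;15;25m[48;2;100;255;100m🬺[38;2;100;255;100m[48;2;35;35;50m🬬[38;2;100;255;100m[48;2;15;15;25m🬬[38;2;100;255;100m[48;2;21;21;33m🬆[38;2;15;15;25m[48;2;15;15;25m [0m
[38;2;35;35;50m[48;2;100;255;100m🬀[38;2;100;255;100m[48;2;28;28;41m🬱[38;2;35;35;50m[48;2;15;15;25m🬕[38;2;35;35;50m[48;2;15;15;25m🬂[38;2;31;31;45m[48;2;100;255;100m🬝[38;2;100;255;100m[48;2;28;28;41m🬱[38;2;35;35;50m[48;2;100;255;100m🬀[38;2;100;255;100m[48;2;28;28;41m🬱[38;2;35;35;50m[48;2;15;15;25m🬕[38;2;35;35;50m[48;2;15;15;25m🬂[0m
[38;2;100;255;100m[48;2;35;35;50m🬸[38;2;100;255;100m[48;2;15;15;25m🬺[38;2;27;27;40m[48;2;100;255;100m🬬[38;2;23;23;35m[48;2;100;255;100m🬝[38;2;100;255;100m[48;2;100;255;100m [38;2;100;255;100m[48;2;100;255;100m [38;2;100;255;100m[48;2;15;15;25m🬝[38;2;100;255;100m[48;2;23;23;35m🬀[38;2;35;35;50m[48;2;15;15;25m🬛[38;2;15;15;25m[48;2;35;35;50m🬰[0m
[38;2;23;23;35m[48;2;100;255;100m🬺[38;2;100;255;100m[48;2;28;28;41m🬆[38;2;35;35;50m[48;2;15;15;25m🬲[38;2;15;15;25m[48;2;35;35;50m🬎[38;2;100;255;100m[48;2;35;35;50m🬊[38;2;100;255;100m[48;2;23;23;35m🬀[38;2;35;35;50m[48;2;15;15;25m🬲[38;2;15;15;25m[48;2;35;35;50m🬎[38;2;35;35;50m[48;2;15;15;25m🬲[38;2;15;15;25m[48;2;35;35;50m🬎[0m
[38;2;15;15;25m[48;2;15;15;25m [38;2;15;15;25m[48;2;15;15;25m [38;2;35;35;50m[48;2;15;15;25m▌[38;2;15;15;25m[48;2;15;15;25m [38;2;35;35;50m[48;2;15;15;25m▌[38;2;15;15;25m[48;2;15;15;25m [38;2;35;35;50m[48;2;15;15;25m▌[38;2;15;15;25m[48;2;15;15;25m [38;2;35;35;50m[48;2;15;15;25m▌[38;2;15;15;25m[48;2;15;15;25m [0m
</frame>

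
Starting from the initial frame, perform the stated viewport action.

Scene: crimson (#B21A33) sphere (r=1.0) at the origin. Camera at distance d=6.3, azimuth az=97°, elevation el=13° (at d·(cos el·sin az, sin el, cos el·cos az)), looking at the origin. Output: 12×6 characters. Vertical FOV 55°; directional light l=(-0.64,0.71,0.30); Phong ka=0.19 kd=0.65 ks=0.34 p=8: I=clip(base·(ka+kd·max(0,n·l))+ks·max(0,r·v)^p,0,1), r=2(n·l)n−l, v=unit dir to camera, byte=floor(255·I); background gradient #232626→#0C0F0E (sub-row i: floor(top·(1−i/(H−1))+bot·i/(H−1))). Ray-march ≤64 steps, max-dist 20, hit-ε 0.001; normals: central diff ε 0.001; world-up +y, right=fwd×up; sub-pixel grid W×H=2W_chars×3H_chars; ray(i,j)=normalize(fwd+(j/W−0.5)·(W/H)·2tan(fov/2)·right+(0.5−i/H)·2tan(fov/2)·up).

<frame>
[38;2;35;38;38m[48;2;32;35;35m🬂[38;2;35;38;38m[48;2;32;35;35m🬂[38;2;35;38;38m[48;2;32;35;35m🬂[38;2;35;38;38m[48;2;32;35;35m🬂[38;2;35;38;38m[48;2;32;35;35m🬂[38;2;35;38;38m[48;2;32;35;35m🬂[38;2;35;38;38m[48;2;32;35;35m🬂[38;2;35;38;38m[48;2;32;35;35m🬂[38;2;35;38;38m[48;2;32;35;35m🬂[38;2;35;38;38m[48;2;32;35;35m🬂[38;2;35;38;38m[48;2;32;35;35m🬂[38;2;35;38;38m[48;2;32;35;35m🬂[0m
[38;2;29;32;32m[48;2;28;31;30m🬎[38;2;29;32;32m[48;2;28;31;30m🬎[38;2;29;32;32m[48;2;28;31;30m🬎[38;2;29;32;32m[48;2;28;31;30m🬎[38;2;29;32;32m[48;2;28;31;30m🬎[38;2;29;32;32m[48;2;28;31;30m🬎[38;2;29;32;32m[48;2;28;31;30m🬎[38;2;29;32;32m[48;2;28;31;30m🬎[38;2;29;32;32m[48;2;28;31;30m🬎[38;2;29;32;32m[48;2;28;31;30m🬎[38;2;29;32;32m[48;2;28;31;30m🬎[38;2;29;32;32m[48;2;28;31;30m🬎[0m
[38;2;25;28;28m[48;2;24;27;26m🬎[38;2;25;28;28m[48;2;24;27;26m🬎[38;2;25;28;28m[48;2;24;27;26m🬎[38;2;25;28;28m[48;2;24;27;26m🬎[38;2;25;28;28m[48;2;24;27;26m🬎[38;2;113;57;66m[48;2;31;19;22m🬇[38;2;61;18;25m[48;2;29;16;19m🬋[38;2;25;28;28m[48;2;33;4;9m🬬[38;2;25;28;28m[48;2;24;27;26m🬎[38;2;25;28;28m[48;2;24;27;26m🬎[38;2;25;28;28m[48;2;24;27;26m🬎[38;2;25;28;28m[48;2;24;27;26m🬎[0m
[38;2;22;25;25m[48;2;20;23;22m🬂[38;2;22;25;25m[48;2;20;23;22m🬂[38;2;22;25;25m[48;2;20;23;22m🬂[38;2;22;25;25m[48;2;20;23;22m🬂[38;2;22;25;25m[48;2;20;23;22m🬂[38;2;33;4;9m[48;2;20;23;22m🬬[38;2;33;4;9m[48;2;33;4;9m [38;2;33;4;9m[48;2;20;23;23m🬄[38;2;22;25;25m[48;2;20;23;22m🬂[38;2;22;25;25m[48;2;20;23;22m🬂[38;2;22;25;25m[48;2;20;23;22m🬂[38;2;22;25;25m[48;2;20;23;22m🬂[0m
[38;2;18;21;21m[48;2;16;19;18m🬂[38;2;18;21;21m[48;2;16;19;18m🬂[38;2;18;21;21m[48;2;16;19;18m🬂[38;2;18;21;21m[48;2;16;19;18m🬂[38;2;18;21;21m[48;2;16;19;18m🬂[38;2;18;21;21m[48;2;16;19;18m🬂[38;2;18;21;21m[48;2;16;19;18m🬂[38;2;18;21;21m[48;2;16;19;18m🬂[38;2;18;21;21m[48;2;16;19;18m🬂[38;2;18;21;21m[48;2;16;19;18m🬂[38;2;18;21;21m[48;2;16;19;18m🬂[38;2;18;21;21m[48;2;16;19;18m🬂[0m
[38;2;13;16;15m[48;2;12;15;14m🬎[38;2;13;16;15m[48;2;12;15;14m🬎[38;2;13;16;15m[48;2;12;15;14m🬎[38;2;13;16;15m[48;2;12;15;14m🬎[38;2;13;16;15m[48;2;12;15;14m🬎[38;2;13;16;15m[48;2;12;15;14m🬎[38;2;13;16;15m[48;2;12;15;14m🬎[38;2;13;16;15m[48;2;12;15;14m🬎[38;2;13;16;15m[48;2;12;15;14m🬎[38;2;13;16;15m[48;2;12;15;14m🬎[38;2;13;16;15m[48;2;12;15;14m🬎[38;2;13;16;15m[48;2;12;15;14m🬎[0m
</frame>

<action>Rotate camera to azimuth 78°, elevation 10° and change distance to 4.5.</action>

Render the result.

<frame>
[38;2;35;38;38m[48;2;32;35;35m🬂[38;2;35;38;38m[48;2;32;35;35m🬂[38;2;35;38;38m[48;2;32;35;35m🬂[38;2;35;38;38m[48;2;32;35;35m🬂[38;2;35;38;38m[48;2;32;35;35m🬂[38;2;35;38;38m[48;2;32;35;35m🬂[38;2;35;38;38m[48;2;32;35;35m🬂[38;2;35;38;38m[48;2;32;35;35m🬂[38;2;35;38;38m[48;2;32;35;35m🬂[38;2;35;38;38m[48;2;32;35;35m🬂[38;2;35;38;38m[48;2;32;35;35m🬂[38;2;35;38;38m[48;2;32;35;35m🬂[0m
[38;2;29;32;32m[48;2;28;31;30m🬎[38;2;29;32;32m[48;2;28;31;30m🬎[38;2;29;32;32m[48;2;28;31;30m🬎[38;2;29;32;32m[48;2;28;31;30m🬎[38;2;29;32;32m[48;2;28;31;30m🬎[38;2;29;32;32m[48;2;28;31;30m🬎[38;2;29;32;32m[48;2;28;31;30m🬎[38;2;29;32;32m[48;2;28;31;30m🬎[38;2;29;32;32m[48;2;28;31;30m🬎[38;2;29;32;32m[48;2;28;31;30m🬎[38;2;29;32;32m[48;2;28;31;30m🬎[38;2;29;32;32m[48;2;28;31;30m🬎[0m
[38;2;25;28;28m[48;2;24;27;26m🬎[38;2;25;28;28m[48;2;24;27;26m🬎[38;2;25;28;28m[48;2;24;27;26m🬎[38;2;25;28;28m[48;2;24;27;26m🬎[38;2;119;50;62m[48;2;31;25;26m🬇[38;2;147;78;90m[48;2;44;10;15m🬂[38;2;70;23;30m[48;2;36;5;10m🬀[38;2;35;4;10m[48;2;26;29;29m🬺[38;2;25;28;28m[48;2;24;27;26m🬎[38;2;25;28;28m[48;2;24;27;26m🬎[38;2;25;28;28m[48;2;24;27;26m🬎[38;2;25;28;28m[48;2;24;27;26m🬎[0m
[38;2;22;25;25m[48;2;20;23;22m🬂[38;2;22;25;25m[48;2;20;23;22m🬂[38;2;22;25;25m[48;2;20;23;22m🬂[38;2;22;25;25m[48;2;20;23;22m🬂[38;2;21;24;23m[48;2;33;4;9m▌[38;2;33;4;9m[48;2;33;4;9m [38;2;33;4;9m[48;2;33;4;9m [38;2;33;4;9m[48;2;33;4;9m [38;2;22;25;25m[48;2;20;23;22m🬂[38;2;22;25;25m[48;2;20;23;22m🬂[38;2;22;25;25m[48;2;20;23;22m🬂[38;2;22;25;25m[48;2;20;23;22m🬂[0m
[38;2;18;21;21m[48;2;16;19;18m🬂[38;2;18;21;21m[48;2;16;19;18m🬂[38;2;18;21;21m[48;2;16;19;18m🬂[38;2;18;21;21m[48;2;16;19;18m🬂[38;2;18;21;21m[48;2;16;19;18m🬂[38;2;33;4;9m[48;2;16;19;18m🬂[38;2;33;4;9m[48;2;16;19;18m🬂[38;2;33;4;9m[48;2;16;19;19m🬀[38;2;18;21;21m[48;2;16;19;18m🬂[38;2;18;21;21m[48;2;16;19;18m🬂[38;2;18;21;21m[48;2;16;19;18m🬂[38;2;18;21;21m[48;2;16;19;18m🬂[0m
[38;2;13;16;15m[48;2;12;15;14m🬎[38;2;13;16;15m[48;2;12;15;14m🬎[38;2;13;16;15m[48;2;12;15;14m🬎[38;2;13;16;15m[48;2;12;15;14m🬎[38;2;13;16;15m[48;2;12;15;14m🬎[38;2;13;16;15m[48;2;12;15;14m🬎[38;2;13;16;15m[48;2;12;15;14m🬎[38;2;13;16;15m[48;2;12;15;14m🬎[38;2;13;16;15m[48;2;12;15;14m🬎[38;2;13;16;15m[48;2;12;15;14m🬎[38;2;13;16;15m[48;2;12;15;14m🬎[38;2;13;16;15m[48;2;12;15;14m🬎[0m
</frame>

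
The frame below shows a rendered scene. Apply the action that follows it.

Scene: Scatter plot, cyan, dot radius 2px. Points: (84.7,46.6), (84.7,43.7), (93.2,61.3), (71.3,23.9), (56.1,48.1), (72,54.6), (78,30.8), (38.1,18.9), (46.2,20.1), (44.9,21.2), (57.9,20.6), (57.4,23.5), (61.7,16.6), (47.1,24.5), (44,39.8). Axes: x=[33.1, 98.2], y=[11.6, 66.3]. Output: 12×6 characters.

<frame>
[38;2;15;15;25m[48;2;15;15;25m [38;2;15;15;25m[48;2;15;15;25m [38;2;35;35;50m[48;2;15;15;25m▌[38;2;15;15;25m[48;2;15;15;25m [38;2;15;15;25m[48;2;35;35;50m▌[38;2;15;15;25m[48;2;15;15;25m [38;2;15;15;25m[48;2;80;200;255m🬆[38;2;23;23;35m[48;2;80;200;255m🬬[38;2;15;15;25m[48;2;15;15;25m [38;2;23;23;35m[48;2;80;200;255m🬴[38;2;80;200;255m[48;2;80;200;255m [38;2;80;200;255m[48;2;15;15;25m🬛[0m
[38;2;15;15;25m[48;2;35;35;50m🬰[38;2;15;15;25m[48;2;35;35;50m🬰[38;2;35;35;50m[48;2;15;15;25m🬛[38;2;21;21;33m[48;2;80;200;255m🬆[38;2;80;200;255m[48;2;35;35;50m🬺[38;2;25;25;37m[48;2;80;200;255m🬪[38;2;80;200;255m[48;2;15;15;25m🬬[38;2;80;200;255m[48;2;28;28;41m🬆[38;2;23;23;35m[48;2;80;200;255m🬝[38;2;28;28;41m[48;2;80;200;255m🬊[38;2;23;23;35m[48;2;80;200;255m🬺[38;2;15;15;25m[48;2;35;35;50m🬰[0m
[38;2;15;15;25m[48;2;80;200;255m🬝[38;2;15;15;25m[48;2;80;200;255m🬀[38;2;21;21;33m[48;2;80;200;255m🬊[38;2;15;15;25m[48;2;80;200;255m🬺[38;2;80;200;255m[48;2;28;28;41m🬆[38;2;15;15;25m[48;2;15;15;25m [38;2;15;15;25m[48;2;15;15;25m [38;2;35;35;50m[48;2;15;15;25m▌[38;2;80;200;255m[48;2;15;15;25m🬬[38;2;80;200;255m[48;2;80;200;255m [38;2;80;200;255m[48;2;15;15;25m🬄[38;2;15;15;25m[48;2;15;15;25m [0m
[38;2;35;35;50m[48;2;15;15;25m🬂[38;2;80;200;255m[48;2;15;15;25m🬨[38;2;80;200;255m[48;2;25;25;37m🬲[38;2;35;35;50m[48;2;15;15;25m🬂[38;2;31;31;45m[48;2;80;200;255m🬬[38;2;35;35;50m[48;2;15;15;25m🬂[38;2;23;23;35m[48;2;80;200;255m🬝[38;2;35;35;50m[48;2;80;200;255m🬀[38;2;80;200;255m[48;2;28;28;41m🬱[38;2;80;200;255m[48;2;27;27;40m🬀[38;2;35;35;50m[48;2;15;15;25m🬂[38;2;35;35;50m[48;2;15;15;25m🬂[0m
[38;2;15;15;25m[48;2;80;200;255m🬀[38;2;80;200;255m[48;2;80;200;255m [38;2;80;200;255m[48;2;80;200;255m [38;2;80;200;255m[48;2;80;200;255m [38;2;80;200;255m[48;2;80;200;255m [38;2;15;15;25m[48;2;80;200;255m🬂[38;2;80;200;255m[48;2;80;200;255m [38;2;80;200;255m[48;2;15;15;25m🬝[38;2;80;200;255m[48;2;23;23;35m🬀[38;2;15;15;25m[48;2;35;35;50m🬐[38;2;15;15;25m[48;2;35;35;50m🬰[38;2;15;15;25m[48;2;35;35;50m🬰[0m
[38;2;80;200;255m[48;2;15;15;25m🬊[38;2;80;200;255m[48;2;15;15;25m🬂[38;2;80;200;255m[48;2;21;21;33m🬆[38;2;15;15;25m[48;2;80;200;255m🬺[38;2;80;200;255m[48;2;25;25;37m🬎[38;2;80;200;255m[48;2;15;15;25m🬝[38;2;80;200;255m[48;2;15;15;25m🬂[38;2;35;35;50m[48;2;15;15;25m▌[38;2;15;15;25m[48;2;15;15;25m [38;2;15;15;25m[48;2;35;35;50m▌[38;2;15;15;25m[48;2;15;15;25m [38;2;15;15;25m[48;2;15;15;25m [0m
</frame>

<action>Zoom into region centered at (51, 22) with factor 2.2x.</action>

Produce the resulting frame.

<frame>
[38;2;15;15;25m[48;2;15;15;25m [38;2;15;15;25m[48;2;15;15;25m [38;2;35;35;50m[48;2;15;15;25m▌[38;2;15;15;25m[48;2;15;15;25m [38;2;15;15;25m[48;2;35;35;50m▌[38;2;15;15;25m[48;2;15;15;25m [38;2;15;15;25m[48;2;15;15;25m [38;2;35;35;50m[48;2;15;15;25m▌[38;2;15;15;25m[48;2;15;15;25m [38;2;15;15;25m[48;2;35;35;50m▌[38;2;15;15;25m[48;2;15;15;25m [38;2;15;15;25m[48;2;15;15;25m [0m
[38;2;15;15;25m[48;2;35;35;50m🬰[38;2;15;15;25m[48;2;35;35;50m🬰[38;2;35;35;50m[48;2;15;15;25m🬛[38;2;23;23;35m[48;2;80;200;255m🬝[38;2;28;28;41m[48;2;80;200;255m🬊[38;2;15;15;25m[48;2;35;35;50m🬰[38;2;15;15;25m[48;2;35;35;50m🬰[38;2;35;35;50m[48;2;15;15;25m🬛[38;2;23;23;35m[48;2;80;200;255m🬬[38;2;15;15;25m[48;2;35;35;50m🬐[38;2;15;15;25m[48;2;35;35;50m🬰[38;2;15;15;25m[48;2;35;35;50m🬰[0m
[38;2;15;15;25m[48;2;80;200;255m🬝[38;2;15;15;25m[48;2;15;15;25m [38;2;27;27;40m[48;2;80;200;255m🬝[38;2;80;200;255m[48;2;80;200;255m [38;2;80;200;255m[48;2;35;35;50m🬝[38;2;80;200;255m[48;2;15;15;25m🬀[38;2;15;15;25m[48;2;15;15;25m [38;2;35;35;50m[48;2;80;200;255m🬐[38;2;80;200;255m[48;2;80;200;255m [38;2;27;27;40m[48;2;80;200;255m🬸[38;2;15;15;25m[48;2;15;15;25m [38;2;15;15;25m[48;2;15;15;25m [0m
[38;2;80;200;255m[48;2;80;200;255m [38;2;80;200;255m[48;2;25;25;37m🬛[38;2;80;200;255m[48;2;28;28;41m🬊[38;2;80;200;255m[48;2;80;200;255m [38;2;80;200;255m[48;2;28;28;41m🬆[38;2;35;35;50m[48;2;15;15;25m🬂[38;2;35;35;50m[48;2;15;15;25m🬂[38;2;80;200;255m[48;2;28;28;41m🬊[38;2;80;200;255m[48;2;15;15;25m🬝[38;2;80;200;255m[48;2;25;25;37m🬶[38;2;23;23;35m[48;2;80;200;255m🬬[38;2;35;35;50m[48;2;15;15;25m🬂[0m
[38;2;23;23;35m[48;2;80;200;255m🬺[38;2;15;15;25m[48;2;35;35;50m🬰[38;2;35;35;50m[48;2;15;15;25m🬛[38;2;15;15;25m[48;2;35;35;50m🬰[38;2;15;15;25m[48;2;35;35;50m🬐[38;2;15;15;25m[48;2;35;35;50m🬰[38;2;15;15;25m[48;2;35;35;50m🬰[38;2;35;35;50m[48;2;15;15;25m🬛[38;2;23;23;35m[48;2;80;200;255m🬺[38;2;80;200;255m[48;2;15;15;25m🬬[38;2;80;200;255m[48;2;21;21;33m🬆[38;2;15;15;25m[48;2;35;35;50m🬰[0m
[38;2;15;15;25m[48;2;15;15;25m [38;2;15;15;25m[48;2;15;15;25m [38;2;35;35;50m[48;2;15;15;25m▌[38;2;15;15;25m[48;2;15;15;25m [38;2;15;15;25m[48;2;35;35;50m▌[38;2;15;15;25m[48;2;15;15;25m [38;2;15;15;25m[48;2;15;15;25m [38;2;35;35;50m[48;2;15;15;25m▌[38;2;15;15;25m[48;2;15;15;25m [38;2;15;15;25m[48;2;35;35;50m▌[38;2;15;15;25m[48;2;15;15;25m [38;2;15;15;25m[48;2;15;15;25m [0m
</frame>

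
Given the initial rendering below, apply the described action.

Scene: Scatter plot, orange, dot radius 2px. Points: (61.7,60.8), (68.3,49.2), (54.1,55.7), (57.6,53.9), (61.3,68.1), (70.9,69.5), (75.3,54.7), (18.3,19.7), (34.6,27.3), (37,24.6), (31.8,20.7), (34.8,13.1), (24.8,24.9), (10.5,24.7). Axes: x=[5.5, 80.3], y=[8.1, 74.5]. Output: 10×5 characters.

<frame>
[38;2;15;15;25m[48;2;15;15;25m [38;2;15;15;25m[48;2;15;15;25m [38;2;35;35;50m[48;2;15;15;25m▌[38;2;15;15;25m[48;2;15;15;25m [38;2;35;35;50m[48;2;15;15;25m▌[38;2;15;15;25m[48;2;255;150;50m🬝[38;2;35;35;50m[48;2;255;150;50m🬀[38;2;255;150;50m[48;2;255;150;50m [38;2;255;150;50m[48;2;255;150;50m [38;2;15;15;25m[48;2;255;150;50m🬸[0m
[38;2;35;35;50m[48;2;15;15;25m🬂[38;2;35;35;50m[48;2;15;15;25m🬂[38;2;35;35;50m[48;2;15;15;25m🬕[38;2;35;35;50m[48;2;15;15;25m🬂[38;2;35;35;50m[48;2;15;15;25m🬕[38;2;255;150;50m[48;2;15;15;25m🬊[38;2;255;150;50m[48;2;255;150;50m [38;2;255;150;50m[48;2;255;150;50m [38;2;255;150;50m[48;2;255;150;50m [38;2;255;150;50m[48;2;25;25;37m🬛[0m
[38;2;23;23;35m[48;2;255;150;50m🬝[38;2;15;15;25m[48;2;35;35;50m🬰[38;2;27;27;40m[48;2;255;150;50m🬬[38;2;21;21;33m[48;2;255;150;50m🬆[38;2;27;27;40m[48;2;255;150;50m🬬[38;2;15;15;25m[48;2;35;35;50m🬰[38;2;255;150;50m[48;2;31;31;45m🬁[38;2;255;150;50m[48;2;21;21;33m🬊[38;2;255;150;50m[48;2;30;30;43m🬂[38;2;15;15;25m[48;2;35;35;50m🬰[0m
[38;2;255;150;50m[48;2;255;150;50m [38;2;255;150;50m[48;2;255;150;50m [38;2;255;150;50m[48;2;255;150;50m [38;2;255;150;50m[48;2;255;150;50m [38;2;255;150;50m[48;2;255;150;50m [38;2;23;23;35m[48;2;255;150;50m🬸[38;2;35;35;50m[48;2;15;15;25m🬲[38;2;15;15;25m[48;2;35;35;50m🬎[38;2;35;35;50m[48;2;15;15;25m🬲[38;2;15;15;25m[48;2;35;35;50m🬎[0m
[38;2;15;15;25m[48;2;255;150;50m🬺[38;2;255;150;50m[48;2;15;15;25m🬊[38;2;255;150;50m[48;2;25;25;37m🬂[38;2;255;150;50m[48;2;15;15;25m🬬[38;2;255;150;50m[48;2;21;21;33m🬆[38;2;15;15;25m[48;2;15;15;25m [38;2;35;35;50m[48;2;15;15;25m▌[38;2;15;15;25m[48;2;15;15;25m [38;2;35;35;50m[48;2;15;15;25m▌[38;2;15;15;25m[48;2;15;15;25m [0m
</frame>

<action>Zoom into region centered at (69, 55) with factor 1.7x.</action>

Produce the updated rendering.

<frame>
[38;2;15;15;25m[48;2;15;15;25m [38;2;15;15;25m[48;2;15;15;25m [38;2;28;28;41m[48;2;255;150;50m🬆[38;2;255;150;50m[48;2;15;15;25m🬺[38;2;35;35;50m[48;2;255;150;50m🬀[38;2;255;150;50m[48;2;255;150;50m [38;2;23;23;35m[48;2;255;150;50m🬸[38;2;15;15;25m[48;2;15;15;25m [38;2;35;35;50m[48;2;15;15;25m▌[38;2;15;15;25m[48;2;15;15;25m [0m
[38;2;35;35;50m[48;2;15;15;25m🬂[38;2;28;28;41m[48;2;255;150;50m🬆[38;2;35;35;50m[48;2;255;150;50m🬀[38;2;255;150;50m[48;2;255;150;50m [38;2;255;150;50m[48;2;27;27;40m🬃[38;2;255;150;50m[48;2;19;19;30m🬀[38;2;27;27;40m[48;2;255;150;50m🬬[38;2;35;35;50m[48;2;15;15;25m🬂[38;2;35;35;50m[48;2;15;15;25m🬕[38;2;35;35;50m[48;2;15;15;25m🬂[0m
[38;2;23;23;35m[48;2;255;150;50m🬺[38;2;255;150;50m[48;2;15;15;25m🬬[38;2;255;150;50m[48;2;255;150;50m [38;2;255;150;50m[48;2;20;20;31m🬄[38;2;28;28;41m[48;2;255;150;50m🬆[38;2;15;15;25m[48;2;255;150;50m🬀[38;2;255;150;50m[48;2;255;150;50m [38;2;19;19;30m[48;2;255;150;50m🬸[38;2;35;35;50m[48;2;15;15;25m🬛[38;2;15;15;25m[48;2;35;35;50m🬰[0m
[38;2;15;15;25m[48;2;35;35;50m🬎[38;2;15;15;25m[48;2;35;35;50m🬎[38;2;255;150;50m[48;2;27;27;40m🬀[38;2;23;23;35m[48;2;255;150;50m🬺[38;2;255;150;50m[48;2;35;35;50m🬬[38;2;255;150;50m[48;2;28;28;41m🬆[38;2;255;150;50m[48;2;27;27;40m🬀[38;2;15;15;25m[48;2;35;35;50m🬎[38;2;35;35;50m[48;2;15;15;25m🬲[38;2;15;15;25m[48;2;35;35;50m🬎[0m
[38;2;15;15;25m[48;2;15;15;25m [38;2;15;15;25m[48;2;15;15;25m [38;2;35;35;50m[48;2;15;15;25m▌[38;2;15;15;25m[48;2;15;15;25m [38;2;35;35;50m[48;2;15;15;25m▌[38;2;15;15;25m[48;2;15;15;25m [38;2;35;35;50m[48;2;15;15;25m▌[38;2;15;15;25m[48;2;15;15;25m [38;2;35;35;50m[48;2;15;15;25m▌[38;2;15;15;25m[48;2;15;15;25m [0m
</frame>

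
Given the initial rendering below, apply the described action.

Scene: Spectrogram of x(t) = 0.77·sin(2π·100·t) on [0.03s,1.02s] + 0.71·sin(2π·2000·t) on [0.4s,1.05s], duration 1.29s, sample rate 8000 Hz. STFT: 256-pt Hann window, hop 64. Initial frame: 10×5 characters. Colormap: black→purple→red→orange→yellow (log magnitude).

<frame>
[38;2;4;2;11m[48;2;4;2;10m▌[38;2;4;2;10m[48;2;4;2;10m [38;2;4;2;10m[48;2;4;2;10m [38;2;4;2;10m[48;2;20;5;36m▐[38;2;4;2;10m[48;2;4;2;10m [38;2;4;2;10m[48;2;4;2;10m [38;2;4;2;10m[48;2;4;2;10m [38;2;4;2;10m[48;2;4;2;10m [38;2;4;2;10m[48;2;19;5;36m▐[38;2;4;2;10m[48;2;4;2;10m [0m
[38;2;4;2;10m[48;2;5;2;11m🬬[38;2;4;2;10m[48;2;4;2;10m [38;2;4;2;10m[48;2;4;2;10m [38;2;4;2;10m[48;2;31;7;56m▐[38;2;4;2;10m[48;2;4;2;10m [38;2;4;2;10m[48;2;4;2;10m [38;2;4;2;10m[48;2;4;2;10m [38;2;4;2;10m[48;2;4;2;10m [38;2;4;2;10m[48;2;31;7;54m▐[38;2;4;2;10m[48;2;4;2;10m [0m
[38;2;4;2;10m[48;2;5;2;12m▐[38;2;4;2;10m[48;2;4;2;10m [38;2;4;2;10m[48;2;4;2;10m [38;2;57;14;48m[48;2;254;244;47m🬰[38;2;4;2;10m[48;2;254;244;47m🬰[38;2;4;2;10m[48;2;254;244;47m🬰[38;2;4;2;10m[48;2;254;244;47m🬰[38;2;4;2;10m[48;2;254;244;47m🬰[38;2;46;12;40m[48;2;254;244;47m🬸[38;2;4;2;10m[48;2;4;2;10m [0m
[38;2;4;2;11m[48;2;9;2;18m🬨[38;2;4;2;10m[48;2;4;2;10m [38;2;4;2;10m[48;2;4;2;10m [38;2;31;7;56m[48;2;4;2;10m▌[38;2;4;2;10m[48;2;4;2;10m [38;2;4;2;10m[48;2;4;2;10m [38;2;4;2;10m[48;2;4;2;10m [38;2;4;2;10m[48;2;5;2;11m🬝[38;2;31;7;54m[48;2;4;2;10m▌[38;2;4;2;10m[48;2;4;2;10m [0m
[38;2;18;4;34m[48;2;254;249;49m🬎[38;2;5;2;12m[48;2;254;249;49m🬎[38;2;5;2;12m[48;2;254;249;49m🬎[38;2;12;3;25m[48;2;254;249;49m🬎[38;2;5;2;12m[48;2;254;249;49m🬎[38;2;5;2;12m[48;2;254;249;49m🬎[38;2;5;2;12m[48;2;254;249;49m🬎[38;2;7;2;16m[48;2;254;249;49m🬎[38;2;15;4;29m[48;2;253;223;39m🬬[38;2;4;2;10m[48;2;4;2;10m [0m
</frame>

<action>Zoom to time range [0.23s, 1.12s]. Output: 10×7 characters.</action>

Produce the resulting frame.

<frame>
[38;2;4;2;10m[48;2;4;2;10m [38;2;4;2;10m[48;2;18;5;35m▌[38;2;4;2;11m[48;2;4;2;10m▌[38;2;4;2;10m[48;2;4;2;10m [38;2;4;2;10m[48;2;4;2;10m [38;2;4;2;10m[48;2;4;2;10m [38;2;4;2;10m[48;2;4;2;10m [38;2;4;2;10m[48;2;4;2;10m [38;2;4;2;10m[48;2;4;2;10m [38;2;17;4;31m[48;2;18;4;33m🬎[0m
[38;2;4;2;10m[48;2;4;2;10m [38;2;4;2;10m[48;2;22;5;41m▌[38;2;4;2;10m[48;2;5;2;11m🬬[38;2;4;2;10m[48;2;4;2;10m [38;2;4;2;10m[48;2;4;2;10m [38;2;4;2;10m[48;2;4;2;10m [38;2;4;2;10m[48;2;4;2;10m [38;2;4;2;10m[48;2;4;2;10m [38;2;4;2;10m[48;2;4;2;10m [38;2;19;5;36m[48;2;23;5;41m🬎[0m
[38;2;4;2;10m[48;2;4;2;10m [38;2;4;2;10m[48;2;37;8;65m▌[38;2;4;2;10m[48;2;6;2;14m🬬[38;2;4;2;10m[48;2;4;2;10m [38;2;4;2;10m[48;2;4;2;10m [38;2;4;2;10m[48;2;4;2;10m [38;2;4;2;10m[48;2;4;2;10m [38;2;4;2;10m[48;2;4;2;10m [38;2;4;2;10m[48;2;4;2;10m [38;2;29;6;52m[48;2;43;10;76m🬎[0m
[38;2;4;2;10m[48;2;4;2;10m [38;2;56;14;39m[48;2;253;226;40m🬴[38;2;5;2;12m[48;2;254;244;47m🬰[38;2;4;2;10m[48;2;254;244;47m🬰[38;2;4;2;10m[48;2;254;244;47m🬰[38;2;4;2;10m[48;2;254;244;47m🬰[38;2;4;2;10m[48;2;254;244;47m🬰[38;2;4;2;10m[48;2;254;244;47m🬰[38;2;4;2;10m[48;2;254;244;47m🬰[38;2;117;29;85m[48;2;242;179;41m🬰[0m
[38;2;4;2;10m[48;2;4;2;10m [38;2;4;2;10m[48;2;37;8;65m▌[38;2;5;2;12m[48;2;4;2;10m▌[38;2;4;2;10m[48;2;4;2;10m [38;2;4;2;10m[48;2;4;2;10m [38;2;4;2;10m[48;2;4;2;10m [38;2;4;2;10m[48;2;4;2;10m [38;2;4;2;10m[48;2;4;2;10m [38;2;4;2;10m[48;2;4;2;10m [38;2;43;10;76m[48;2;29;6;52m🬂[0m
[38;2;4;2;10m[48;2;4;2;10m [38;2;4;2;10m[48;2;22;5;41m▌[38;2;4;2;11m[48;2;4;2;10m▌[38;2;4;2;10m[48;2;4;2;10m [38;2;4;2;10m[48;2;4;2;10m [38;2;4;2;10m[48;2;4;2;10m [38;2;4;2;10m[48;2;4;2;10m [38;2;4;2;10m[48;2;4;2;10m [38;2;4;2;10m[48;2;4;2;10m [38;2;23;5;41m[48;2;19;5;36m🬂[0m
[38;2;8;2;18m[48;2;254;249;49m🬎[38;2;15;4;29m[48;2;254;249;49m🬎[38;2;8;2;18m[48;2;254;249;49m🬎[38;2;8;2;18m[48;2;254;249;49m🬎[38;2;8;2;18m[48;2;254;249;49m🬎[38;2;8;2;18m[48;2;254;249;49m🬎[38;2;8;2;18m[48;2;254;249;49m🬎[38;2;8;2;18m[48;2;254;249;49m🬎[38;2;9;2;18m[48;2;254;249;49m🬎[38;2;35;8;46m[48;2;254;235;43m🬬[0m
</frame>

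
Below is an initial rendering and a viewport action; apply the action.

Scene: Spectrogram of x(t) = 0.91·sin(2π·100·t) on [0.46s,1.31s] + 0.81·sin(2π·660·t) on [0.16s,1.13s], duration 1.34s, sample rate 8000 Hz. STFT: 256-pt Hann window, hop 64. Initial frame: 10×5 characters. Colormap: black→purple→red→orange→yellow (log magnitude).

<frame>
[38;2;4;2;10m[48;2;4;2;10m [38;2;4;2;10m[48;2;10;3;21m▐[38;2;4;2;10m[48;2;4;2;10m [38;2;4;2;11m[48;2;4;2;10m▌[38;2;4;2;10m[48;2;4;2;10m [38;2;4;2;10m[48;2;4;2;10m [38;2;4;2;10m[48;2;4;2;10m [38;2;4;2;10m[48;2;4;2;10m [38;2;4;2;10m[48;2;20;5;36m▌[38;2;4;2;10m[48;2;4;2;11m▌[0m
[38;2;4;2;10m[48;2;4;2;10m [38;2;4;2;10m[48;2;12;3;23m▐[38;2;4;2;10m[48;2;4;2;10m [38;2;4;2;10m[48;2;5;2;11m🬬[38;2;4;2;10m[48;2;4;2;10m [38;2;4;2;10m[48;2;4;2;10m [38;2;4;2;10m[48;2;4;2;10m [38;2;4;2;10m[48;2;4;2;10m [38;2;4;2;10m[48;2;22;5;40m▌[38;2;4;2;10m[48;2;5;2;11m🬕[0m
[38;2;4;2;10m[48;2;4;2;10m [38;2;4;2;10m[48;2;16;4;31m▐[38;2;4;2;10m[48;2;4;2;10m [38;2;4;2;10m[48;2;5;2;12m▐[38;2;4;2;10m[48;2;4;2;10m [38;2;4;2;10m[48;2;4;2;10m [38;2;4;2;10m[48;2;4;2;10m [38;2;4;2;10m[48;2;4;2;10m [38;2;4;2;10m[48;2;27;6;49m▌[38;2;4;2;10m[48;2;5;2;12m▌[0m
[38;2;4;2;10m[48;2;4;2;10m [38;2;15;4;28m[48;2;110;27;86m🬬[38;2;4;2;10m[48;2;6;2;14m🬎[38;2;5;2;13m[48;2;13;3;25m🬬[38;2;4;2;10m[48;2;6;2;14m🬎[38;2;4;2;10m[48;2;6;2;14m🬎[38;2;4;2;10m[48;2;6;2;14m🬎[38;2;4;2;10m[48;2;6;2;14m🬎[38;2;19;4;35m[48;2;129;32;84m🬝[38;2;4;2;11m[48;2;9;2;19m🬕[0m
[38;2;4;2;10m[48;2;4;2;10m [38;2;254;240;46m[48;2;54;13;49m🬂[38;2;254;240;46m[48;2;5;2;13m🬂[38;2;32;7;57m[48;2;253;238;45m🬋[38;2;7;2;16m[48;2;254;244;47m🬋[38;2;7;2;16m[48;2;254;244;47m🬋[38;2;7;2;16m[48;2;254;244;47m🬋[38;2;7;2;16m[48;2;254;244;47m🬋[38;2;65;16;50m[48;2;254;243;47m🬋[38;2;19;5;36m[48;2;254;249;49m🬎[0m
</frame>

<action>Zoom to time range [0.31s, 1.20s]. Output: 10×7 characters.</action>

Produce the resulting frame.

<frame>
[38;2;4;2;10m[48;2;4;2;10m [38;2;4;2;10m[48;2;4;2;11m▌[38;2;4;2;10m[48;2;4;2;10m [38;2;4;2;10m[48;2;4;2;10m [38;2;4;2;10m[48;2;4;2;10m [38;2;4;2;10m[48;2;4;2;10m [38;2;4;2;10m[48;2;4;2;10m [38;2;4;2;10m[48;2;4;2;10m [38;2;4;2;10m[48;2;4;2;10m [38;2;18;5;34m[48;2;18;5;34m [0m
[38;2;4;2;10m[48;2;4;2;10m [38;2;4;2;10m[48;2;4;2;11m▌[38;2;4;2;10m[48;2;4;2;10m [38;2;4;2;10m[48;2;4;2;10m [38;2;4;2;10m[48;2;4;2;10m [38;2;4;2;10m[48;2;4;2;10m [38;2;4;2;10m[48;2;4;2;10m [38;2;4;2;10m[48;2;4;2;10m [38;2;4;2;10m[48;2;4;2;10m [38;2;19;5;35m[48;2;19;5;36m🬎[0m
[38;2;4;2;10m[48;2;4;2;10m [38;2;4;2;10m[48;2;5;2;11m▌[38;2;4;2;10m[48;2;4;2;10m [38;2;4;2;10m[48;2;4;2;10m [38;2;4;2;10m[48;2;4;2;10m [38;2;4;2;10m[48;2;4;2;10m [38;2;4;2;10m[48;2;4;2;10m [38;2;4;2;10m[48;2;4;2;10m [38;2;4;2;10m[48;2;4;2;10m [38;2;20;5;37m[48;2;22;5;40m🬎[0m
[38;2;4;2;10m[48;2;4;2;10m [38;2;4;2;10m[48;2;5;2;12m▌[38;2;4;2;10m[48;2;4;2;10m [38;2;4;2;10m[48;2;4;2;10m [38;2;4;2;10m[48;2;4;2;10m [38;2;4;2;10m[48;2;4;2;10m [38;2;4;2;10m[48;2;4;2;10m [38;2;4;2;10m[48;2;4;2;10m [38;2;4;2;10m[48;2;4;2;10m [38;2;24;6;43m[48;2;27;6;49m🬎[0m
[38;2;4;2;10m[48;2;4;2;10m [38;2;4;2;10m[48;2;7;2;15m▌[38;2;4;2;10m[48;2;4;2;10m [38;2;4;2;10m[48;2;4;2;10m [38;2;4;2;10m[48;2;4;2;10m [38;2;4;2;10m[48;2;4;2;10m [38;2;4;2;10m[48;2;4;2;10m [38;2;4;2;10m[48;2;4;2;10m [38;2;4;2;10m[48;2;4;2;10m [38;2;32;7;56m[48;2;40;9;70m🬎[0m
[38;2;6;2;14m[48;2;254;240;46m🬎[38;2;9;3;18m[48;2;254;240;46m🬎[38;2;6;2;14m[48;2;254;240;46m🬎[38;2;6;2;14m[48;2;254;240;46m🬎[38;2;6;2;14m[48;2;254;240;46m🬎[38;2;6;2;14m[48;2;254;240;46m🬎[38;2;6;2;14m[48;2;254;240;46m🬎[38;2;6;2;14m[48;2;254;240;46m🬎[38;2;6;2;14m[48;2;254;240;46m🬎[38;2;94;22;86m[48;2;242;177;40m🬎[0m
[38;2;12;3;24m[48;2;4;2;10m🬂[38;2;33;8;37m[48;2;254;249;49m🬝[38;2;13;3;25m[48;2;254;249;49m🬎[38;2;13;3;25m[48;2;254;249;49m🬎[38;2;13;3;25m[48;2;254;249;49m🬎[38;2;13;3;25m[48;2;254;249;49m🬎[38;2;13;3;25m[48;2;254;249;49m🬎[38;2;13;3;25m[48;2;254;249;49m🬎[38;2;13;3;25m[48;2;254;249;49m🬎[38;2;97;24;75m[48;2;254;249;49m🬎[0m
</frame>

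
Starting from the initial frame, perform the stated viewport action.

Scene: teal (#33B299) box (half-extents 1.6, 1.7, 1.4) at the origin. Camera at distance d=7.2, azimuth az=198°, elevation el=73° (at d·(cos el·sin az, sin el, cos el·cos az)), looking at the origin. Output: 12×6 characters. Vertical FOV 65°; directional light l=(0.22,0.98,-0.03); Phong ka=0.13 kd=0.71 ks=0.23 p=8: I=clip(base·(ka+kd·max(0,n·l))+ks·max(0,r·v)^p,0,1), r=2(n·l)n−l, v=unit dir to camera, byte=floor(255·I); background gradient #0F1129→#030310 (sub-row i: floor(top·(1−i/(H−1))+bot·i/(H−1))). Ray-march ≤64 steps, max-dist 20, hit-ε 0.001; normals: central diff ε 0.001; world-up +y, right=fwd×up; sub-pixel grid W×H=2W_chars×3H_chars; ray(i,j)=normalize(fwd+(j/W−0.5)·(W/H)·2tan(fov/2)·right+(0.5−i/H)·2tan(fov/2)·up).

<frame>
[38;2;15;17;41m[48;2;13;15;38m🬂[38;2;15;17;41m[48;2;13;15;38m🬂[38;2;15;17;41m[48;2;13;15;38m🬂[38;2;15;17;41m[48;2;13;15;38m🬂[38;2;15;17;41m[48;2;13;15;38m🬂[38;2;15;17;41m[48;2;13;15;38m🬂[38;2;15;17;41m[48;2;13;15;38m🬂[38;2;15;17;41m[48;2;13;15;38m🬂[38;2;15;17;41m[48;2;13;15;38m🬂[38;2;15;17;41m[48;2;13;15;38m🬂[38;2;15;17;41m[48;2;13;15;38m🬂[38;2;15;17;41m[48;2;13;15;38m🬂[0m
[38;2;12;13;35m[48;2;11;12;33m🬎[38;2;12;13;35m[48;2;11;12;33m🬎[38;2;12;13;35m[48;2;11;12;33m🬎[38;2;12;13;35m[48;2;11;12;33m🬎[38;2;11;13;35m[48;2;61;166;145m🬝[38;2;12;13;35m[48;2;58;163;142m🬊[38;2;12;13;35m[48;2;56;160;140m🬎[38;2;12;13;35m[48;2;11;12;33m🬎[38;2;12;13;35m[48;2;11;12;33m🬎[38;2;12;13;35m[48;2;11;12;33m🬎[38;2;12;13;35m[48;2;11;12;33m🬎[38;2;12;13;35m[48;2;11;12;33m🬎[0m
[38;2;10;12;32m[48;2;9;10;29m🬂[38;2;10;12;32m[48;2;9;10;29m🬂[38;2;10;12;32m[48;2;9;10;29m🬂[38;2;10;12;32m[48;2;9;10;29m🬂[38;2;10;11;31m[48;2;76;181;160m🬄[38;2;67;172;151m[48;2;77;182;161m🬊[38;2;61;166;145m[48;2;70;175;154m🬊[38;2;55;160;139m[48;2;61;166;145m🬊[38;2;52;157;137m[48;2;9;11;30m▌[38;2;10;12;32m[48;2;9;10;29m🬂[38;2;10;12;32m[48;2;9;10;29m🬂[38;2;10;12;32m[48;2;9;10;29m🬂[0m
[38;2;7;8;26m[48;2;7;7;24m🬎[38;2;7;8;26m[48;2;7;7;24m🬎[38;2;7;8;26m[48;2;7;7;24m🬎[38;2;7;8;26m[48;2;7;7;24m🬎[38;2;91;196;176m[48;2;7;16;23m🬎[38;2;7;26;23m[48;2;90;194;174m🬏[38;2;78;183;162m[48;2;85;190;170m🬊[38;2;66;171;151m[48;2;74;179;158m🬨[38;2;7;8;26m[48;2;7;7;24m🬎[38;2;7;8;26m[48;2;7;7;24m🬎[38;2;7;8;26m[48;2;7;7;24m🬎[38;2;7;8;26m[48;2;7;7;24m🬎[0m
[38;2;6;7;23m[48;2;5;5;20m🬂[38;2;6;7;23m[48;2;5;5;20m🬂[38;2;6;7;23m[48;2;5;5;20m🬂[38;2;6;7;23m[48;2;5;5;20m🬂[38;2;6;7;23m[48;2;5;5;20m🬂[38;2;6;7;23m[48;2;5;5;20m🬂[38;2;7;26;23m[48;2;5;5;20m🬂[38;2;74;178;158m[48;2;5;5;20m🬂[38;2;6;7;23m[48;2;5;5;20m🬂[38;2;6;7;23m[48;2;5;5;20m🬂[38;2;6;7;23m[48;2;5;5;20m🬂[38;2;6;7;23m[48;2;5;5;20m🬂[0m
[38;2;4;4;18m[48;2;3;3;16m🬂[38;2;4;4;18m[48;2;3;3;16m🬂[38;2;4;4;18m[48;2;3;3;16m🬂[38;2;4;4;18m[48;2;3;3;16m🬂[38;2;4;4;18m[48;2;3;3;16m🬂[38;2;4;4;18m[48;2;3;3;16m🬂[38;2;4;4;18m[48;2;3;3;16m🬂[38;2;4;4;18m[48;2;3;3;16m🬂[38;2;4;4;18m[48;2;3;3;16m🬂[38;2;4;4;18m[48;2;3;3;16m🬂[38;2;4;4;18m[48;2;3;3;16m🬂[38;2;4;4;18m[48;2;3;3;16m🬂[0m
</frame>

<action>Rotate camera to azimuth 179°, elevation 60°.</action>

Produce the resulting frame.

<frame>
[38;2;15;17;41m[48;2;13;15;38m🬂[38;2;15;17;41m[48;2;13;15;38m🬂[38;2;15;17;41m[48;2;13;15;38m🬂[38;2;15;17;41m[48;2;13;15;38m🬂[38;2;15;17;41m[48;2;13;15;38m🬂[38;2;15;17;41m[48;2;13;15;38m🬂[38;2;15;17;41m[48;2;13;15;38m🬂[38;2;15;17;41m[48;2;13;15;38m🬂[38;2;15;17;41m[48;2;13;15;38m🬂[38;2;15;17;41m[48;2;13;15;38m🬂[38;2;15;17;41m[48;2;13;15;38m🬂[38;2;15;17;41m[48;2;13;15;38m🬂[0m
[38;2;12;13;35m[48;2;11;12;33m🬎[38;2;12;13;35m[48;2;11;12;33m🬎[38;2;12;13;35m[48;2;11;12;33m🬎[38;2;12;13;35m[48;2;11;12;33m🬎[38;2;11;13;35m[48;2;45;149;129m🬝[38;2;12;13;35m[48;2;44;149;128m🬎[38;2;12;13;35m[48;2;43;148;128m🬎[38;2;12;13;35m[48;2;43;147;127m🬎[38;2;12;13;35m[48;2;11;12;33m🬎[38;2;12;13;35m[48;2;11;12;33m🬎[38;2;12;13;35m[48;2;11;12;33m🬎[38;2;12;13;35m[48;2;11;12;33m🬎[0m
[38;2;10;12;32m[48;2;9;10;29m🬂[38;2;10;12;32m[48;2;9;10;29m🬂[38;2;10;12;32m[48;2;9;10;29m🬂[38;2;10;12;32m[48;2;9;10;29m🬂[38;2;10;11;31m[48;2;51;156;135m🬄[38;2;47;152;131m[48;2;52;157;136m🬎[38;2;46;150;130m[48;2;50;155;134m🬎[38;2;44;149;128m[48;2;47;152;131m🬎[38;2;45;150;129m[48;2;9;11;30m🬏[38;2;10;12;32m[48;2;9;10;29m🬂[38;2;10;12;32m[48;2;9;10;29m🬂[38;2;10;12;32m[48;2;9;10;29m🬂[0m
[38;2;7;8;26m[48;2;7;7;24m🬎[38;2;7;8;26m[48;2;7;7;24m🬎[38;2;7;8;26m[48;2;7;7;24m🬎[38;2;7;8;26m[48;2;7;7;24m🬎[38;2;62;167;146m[48;2;7;16;23m🬎[38;2;60;165;144m[48;2;7;26;23m🬎[38;2;56;161;140m[48;2;7;26;23m🬎[38;2;50;155;134m[48;2;7;26;23m🬂[38;2;47;152;131m[48;2;7;11;24m🬀[38;2;7;8;26m[48;2;7;7;24m🬎[38;2;7;8;26m[48;2;7;7;24m🬎[38;2;7;8;26m[48;2;7;7;24m🬎[0m
[38;2;6;7;23m[48;2;5;5;20m🬂[38;2;6;7;23m[48;2;5;5;20m🬂[38;2;6;7;23m[48;2;5;5;20m🬂[38;2;6;7;23m[48;2;5;5;20m🬂[38;2;7;26;23m[48;2;5;5;21m🬁[38;2;7;26;23m[48;2;5;5;20m🬂[38;2;7;26;23m[48;2;5;5;20m🬂[38;2;7;26;23m[48;2;5;5;20m🬂[38;2;6;7;23m[48;2;5;5;20m🬂[38;2;6;7;23m[48;2;5;5;20m🬂[38;2;6;7;23m[48;2;5;5;20m🬂[38;2;6;7;23m[48;2;5;5;20m🬂[0m
[38;2;4;4;18m[48;2;3;3;16m🬂[38;2;4;4;18m[48;2;3;3;16m🬂[38;2;4;4;18m[48;2;3;3;16m🬂[38;2;4;4;18m[48;2;3;3;16m🬂[38;2;4;4;18m[48;2;3;3;16m🬂[38;2;4;4;18m[48;2;3;3;16m🬂[38;2;4;4;18m[48;2;3;3;16m🬂[38;2;4;4;18m[48;2;3;3;16m🬂[38;2;4;4;18m[48;2;3;3;16m🬂[38;2;4;4;18m[48;2;3;3;16m🬂[38;2;4;4;18m[48;2;3;3;16m🬂[38;2;4;4;18m[48;2;3;3;16m🬂[0m
</frame>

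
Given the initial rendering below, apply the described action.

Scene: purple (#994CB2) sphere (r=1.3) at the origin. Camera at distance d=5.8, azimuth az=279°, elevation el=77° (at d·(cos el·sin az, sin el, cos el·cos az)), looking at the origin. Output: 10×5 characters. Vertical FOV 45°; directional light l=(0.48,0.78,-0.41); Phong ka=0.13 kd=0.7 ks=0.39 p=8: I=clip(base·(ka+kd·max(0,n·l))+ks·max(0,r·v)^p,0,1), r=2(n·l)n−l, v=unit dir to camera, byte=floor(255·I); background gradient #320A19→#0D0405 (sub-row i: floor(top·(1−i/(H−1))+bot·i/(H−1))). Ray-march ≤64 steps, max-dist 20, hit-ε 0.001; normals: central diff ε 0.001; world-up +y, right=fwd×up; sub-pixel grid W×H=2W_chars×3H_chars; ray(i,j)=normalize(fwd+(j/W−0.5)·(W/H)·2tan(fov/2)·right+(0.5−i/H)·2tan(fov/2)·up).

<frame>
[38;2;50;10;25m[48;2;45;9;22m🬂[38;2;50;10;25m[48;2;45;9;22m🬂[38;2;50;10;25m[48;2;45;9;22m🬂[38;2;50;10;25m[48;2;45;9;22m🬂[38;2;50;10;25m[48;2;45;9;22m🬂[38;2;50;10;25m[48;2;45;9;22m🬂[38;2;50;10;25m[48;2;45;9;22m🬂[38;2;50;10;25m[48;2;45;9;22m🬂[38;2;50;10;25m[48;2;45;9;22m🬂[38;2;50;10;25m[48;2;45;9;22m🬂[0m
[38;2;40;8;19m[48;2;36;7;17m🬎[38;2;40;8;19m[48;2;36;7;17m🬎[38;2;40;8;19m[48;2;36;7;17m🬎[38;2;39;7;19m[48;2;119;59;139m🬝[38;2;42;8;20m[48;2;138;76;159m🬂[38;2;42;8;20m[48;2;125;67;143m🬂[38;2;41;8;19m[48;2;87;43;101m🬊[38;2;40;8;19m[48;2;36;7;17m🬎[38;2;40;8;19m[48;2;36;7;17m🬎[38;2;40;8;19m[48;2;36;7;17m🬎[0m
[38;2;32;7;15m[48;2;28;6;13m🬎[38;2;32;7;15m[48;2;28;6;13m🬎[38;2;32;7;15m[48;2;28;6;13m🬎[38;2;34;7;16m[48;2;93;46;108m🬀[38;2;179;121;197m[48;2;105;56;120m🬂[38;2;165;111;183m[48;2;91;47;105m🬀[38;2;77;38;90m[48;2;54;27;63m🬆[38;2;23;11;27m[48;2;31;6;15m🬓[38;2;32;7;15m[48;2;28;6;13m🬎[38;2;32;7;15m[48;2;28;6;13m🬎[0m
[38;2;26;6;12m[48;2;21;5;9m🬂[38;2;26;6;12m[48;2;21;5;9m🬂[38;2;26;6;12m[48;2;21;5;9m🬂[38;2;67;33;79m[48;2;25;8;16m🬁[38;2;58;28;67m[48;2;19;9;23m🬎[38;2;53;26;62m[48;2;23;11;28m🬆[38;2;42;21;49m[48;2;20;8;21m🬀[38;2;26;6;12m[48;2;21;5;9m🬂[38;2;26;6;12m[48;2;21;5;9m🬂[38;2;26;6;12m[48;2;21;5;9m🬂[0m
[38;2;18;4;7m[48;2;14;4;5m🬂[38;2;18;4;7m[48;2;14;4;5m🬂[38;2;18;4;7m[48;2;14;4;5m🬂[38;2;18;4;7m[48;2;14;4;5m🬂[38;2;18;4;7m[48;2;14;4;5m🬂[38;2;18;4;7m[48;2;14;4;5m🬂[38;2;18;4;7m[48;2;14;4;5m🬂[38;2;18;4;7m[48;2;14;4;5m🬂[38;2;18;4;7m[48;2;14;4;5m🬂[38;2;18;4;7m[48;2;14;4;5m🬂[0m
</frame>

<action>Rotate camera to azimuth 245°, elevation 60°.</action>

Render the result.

<frame>
[38;2;50;10;25m[48;2;45;9;22m🬂[38;2;50;10;25m[48;2;45;9;22m🬂[38;2;50;10;25m[48;2;45;9;22m🬂[38;2;50;10;25m[48;2;45;9;22m🬂[38;2;50;10;25m[48;2;45;9;22m🬂[38;2;50;10;25m[48;2;45;9;22m🬂[38;2;50;10;25m[48;2;45;9;22m🬂[38;2;50;10;25m[48;2;45;9;22m🬂[38;2;50;10;25m[48;2;45;9;22m🬂[38;2;50;10;25m[48;2;45;9;22m🬂[0m
[38;2;40;8;19m[48;2;36;7;17m🬎[38;2;40;8;19m[48;2;36;7;17m🬎[38;2;40;8;19m[48;2;36;7;17m🬎[38;2;39;7;19m[48;2;126;62;147m🬝[38;2;42;8;20m[48;2;136;75;155m🬂[38;2;42;8;20m[48;2;101;51;117m🬂[38;2;42;11;28m[48;2;71;35;82m🬨[38;2;40;8;19m[48;2;36;7;17m🬎[38;2;40;8;19m[48;2;36;7;17m🬎[38;2;40;8;19m[48;2;36;7;17m🬎[0m
[38;2;32;7;15m[48;2;28;6;13m🬎[38;2;32;7;15m[48;2;28;6;13m🬎[38;2;32;7;15m[48;2;28;6;13m🬎[38;2;34;7;16m[48;2;107;54;125m🬀[38;2;176;121;193m[48;2;100;55;114m🬆[38;2;100;55;114m[48;2;70;35;82m🬄[38;2;54;27;63m[48;2;32;16;38m🬆[38;2;31;6;15m[48;2;19;9;23m🬨[38;2;32;7;15m[48;2;28;6;13m🬎[38;2;32;7;15m[48;2;28;6;13m🬎[0m
[38;2;26;6;12m[48;2;21;5;9m🬂[38;2;26;6;12m[48;2;21;5;9m🬂[38;2;26;6;12m[48;2;21;5;9m🬂[38;2;67;33;78m[48;2;22;5;10m🬉[38;2;61;30;71m[48;2;21;10;24m🬎[38;2;49;24;57m[48;2;24;11;29m🬂[38;2;20;9;24m[48;2;20;5;9m🬝[38;2;26;6;12m[48;2;21;5;9m🬂[38;2;26;6;12m[48;2;21;5;9m🬂[38;2;26;6;12m[48;2;21;5;9m🬂[0m
[38;2;18;4;7m[48;2;14;4;5m🬂[38;2;18;4;7m[48;2;14;4;5m🬂[38;2;18;4;7m[48;2;14;4;5m🬂[38;2;18;4;7m[48;2;14;4;5m🬂[38;2;18;4;7m[48;2;14;4;5m🬂[38;2;18;4;7m[48;2;14;4;5m🬂[38;2;18;4;7m[48;2;14;4;5m🬂[38;2;18;4;7m[48;2;14;4;5m🬂[38;2;18;4;7m[48;2;14;4;5m🬂[38;2;18;4;7m[48;2;14;4;5m🬂[0m
</frame>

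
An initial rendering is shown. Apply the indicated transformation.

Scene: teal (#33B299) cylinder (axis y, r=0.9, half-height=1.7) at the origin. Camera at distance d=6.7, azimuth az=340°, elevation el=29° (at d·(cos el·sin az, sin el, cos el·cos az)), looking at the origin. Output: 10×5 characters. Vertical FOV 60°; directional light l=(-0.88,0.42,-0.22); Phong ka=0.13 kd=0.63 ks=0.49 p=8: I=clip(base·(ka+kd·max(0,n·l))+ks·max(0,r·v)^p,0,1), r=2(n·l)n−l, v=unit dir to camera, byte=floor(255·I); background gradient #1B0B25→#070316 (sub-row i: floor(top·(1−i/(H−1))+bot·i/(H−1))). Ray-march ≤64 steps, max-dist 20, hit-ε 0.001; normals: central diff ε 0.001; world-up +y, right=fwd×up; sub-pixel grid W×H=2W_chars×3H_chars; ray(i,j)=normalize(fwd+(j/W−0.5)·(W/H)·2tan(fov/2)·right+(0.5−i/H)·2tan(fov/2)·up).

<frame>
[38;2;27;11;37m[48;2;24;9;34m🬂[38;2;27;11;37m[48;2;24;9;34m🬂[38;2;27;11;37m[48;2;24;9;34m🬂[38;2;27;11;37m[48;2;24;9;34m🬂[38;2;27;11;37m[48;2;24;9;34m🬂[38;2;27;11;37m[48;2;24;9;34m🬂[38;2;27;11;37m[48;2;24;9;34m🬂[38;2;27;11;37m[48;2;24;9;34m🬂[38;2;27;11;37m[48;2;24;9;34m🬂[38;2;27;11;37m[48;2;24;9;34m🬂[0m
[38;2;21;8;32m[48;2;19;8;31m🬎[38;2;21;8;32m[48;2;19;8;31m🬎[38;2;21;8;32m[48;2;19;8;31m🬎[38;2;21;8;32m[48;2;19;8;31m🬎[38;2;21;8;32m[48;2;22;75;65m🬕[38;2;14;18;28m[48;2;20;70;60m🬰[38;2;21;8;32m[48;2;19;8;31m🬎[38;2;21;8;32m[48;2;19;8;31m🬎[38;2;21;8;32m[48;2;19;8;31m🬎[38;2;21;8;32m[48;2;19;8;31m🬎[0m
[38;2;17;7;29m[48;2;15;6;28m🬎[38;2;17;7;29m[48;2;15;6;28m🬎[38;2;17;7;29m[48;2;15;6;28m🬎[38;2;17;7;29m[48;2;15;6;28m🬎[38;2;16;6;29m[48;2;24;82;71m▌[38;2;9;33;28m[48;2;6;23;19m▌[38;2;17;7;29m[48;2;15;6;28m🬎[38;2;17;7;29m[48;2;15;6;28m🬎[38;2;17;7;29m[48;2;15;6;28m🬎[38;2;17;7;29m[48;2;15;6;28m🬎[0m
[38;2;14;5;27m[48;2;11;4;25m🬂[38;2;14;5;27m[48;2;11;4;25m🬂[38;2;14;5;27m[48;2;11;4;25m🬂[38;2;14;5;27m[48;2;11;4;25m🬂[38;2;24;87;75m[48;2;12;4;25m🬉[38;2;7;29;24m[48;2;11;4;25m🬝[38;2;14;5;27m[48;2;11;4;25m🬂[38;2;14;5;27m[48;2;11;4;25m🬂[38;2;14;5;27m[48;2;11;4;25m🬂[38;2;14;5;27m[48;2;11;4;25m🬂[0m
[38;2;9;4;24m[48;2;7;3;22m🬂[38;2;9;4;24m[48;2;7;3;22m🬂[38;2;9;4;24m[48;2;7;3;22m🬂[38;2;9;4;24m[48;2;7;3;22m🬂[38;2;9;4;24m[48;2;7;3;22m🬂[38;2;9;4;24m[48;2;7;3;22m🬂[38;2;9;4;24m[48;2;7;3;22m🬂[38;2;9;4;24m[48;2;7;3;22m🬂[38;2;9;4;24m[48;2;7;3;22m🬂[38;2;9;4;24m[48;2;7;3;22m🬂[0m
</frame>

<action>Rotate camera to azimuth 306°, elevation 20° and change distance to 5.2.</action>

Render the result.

<frame>
[38;2;27;11;37m[48;2;24;9;34m🬂[38;2;27;11;37m[48;2;24;9;34m🬂[38;2;27;11;37m[48;2;24;9;34m🬂[38;2;27;11;37m[48;2;24;9;34m🬂[38;2;27;11;37m[48;2;24;9;34m🬂[38;2;27;11;37m[48;2;24;9;34m🬂[38;2;27;11;37m[48;2;24;9;34m🬂[38;2;27;11;37m[48;2;24;9;34m🬂[38;2;27;11;37m[48;2;24;9;34m🬂[38;2;27;11;37m[48;2;24;9;34m🬂[0m
[38;2;21;8;32m[48;2;19;8;31m🬎[38;2;21;8;32m[48;2;19;8;31m🬎[38;2;21;8;32m[48;2;19;8;31m🬎[38;2;21;8;32m[48;2;19;8;31m🬎[38;2;22;9;33m[48;2;50;134;117m🬂[38;2;22;9;33m[48;2;20;73;63m🬂[38;2;21;8;32m[48;2;6;23;19m🬨[38;2;21;8;32m[48;2;19;8;31m🬎[38;2;21;8;32m[48;2;19;8;31m🬎[38;2;21;8;32m[48;2;19;8;31m🬎[0m
[38;2;17;7;29m[48;2;15;6;28m🬎[38;2;17;7;29m[48;2;15;6;28m🬎[38;2;17;7;29m[48;2;15;6;28m🬎[38;2;17;7;29m[48;2;15;6;28m🬎[38;2;49;129;113m[48;2;37;122;106m🬁[38;2;25;88;76m[48;2;15;55;47m▌[38;2;6;23;19m[48;2;16;6;29m▌[38;2;17;7;29m[48;2;15;6;28m🬎[38;2;17;7;29m[48;2;15;6;28m🬎[38;2;17;7;29m[48;2;15;6;28m🬎[0m
[38;2;14;5;27m[48;2;11;4;25m🬂[38;2;14;5;27m[48;2;11;4;25m🬂[38;2;14;5;27m[48;2;11;4;25m🬂[38;2;14;5;27m[48;2;11;4;25m🬂[38;2;34;122;105m[48;2;33;115;99m▌[38;2;25;88;76m[48;2;14;51;44m▌[38;2;6;23;19m[48;2;12;4;26m▌[38;2;14;5;27m[48;2;11;4;25m🬂[38;2;14;5;27m[48;2;11;4;25m🬂[38;2;14;5;27m[48;2;11;4;25m🬂[0m
[38;2;9;4;24m[48;2;7;3;22m🬂[38;2;9;4;24m[48;2;7;3;22m🬂[38;2;9;4;24m[48;2;7;3;22m🬂[38;2;9;4;24m[48;2;7;3;22m🬂[38;2;33;115;99m[48;2;7;3;22m🬁[38;2;25;88;76m[48;2;8;12;26m🬀[38;2;9;4;24m[48;2;7;3;22m🬂[38;2;9;4;24m[48;2;7;3;22m🬂[38;2;9;4;24m[48;2;7;3;22m🬂[38;2;9;4;24m[48;2;7;3;22m🬂[0m
</frame>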